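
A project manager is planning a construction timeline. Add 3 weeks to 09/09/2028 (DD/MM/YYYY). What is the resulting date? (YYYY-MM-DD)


Start: 2028-09-09
Weeks to add: 3
Convert to days: 3 x 7 = 21 days
Add 21 days to 2028-09-09
Result: 2028-09-30

2028-09-30


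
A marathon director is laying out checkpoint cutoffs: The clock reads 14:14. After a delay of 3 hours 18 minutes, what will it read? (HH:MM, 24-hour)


Start time: 14:14
Adding: 3 hours 18 minutes
Minutes: 14 + 18 = 32
Hours: 14 + 3 + 0 = 17
Result: 17:32

17:32


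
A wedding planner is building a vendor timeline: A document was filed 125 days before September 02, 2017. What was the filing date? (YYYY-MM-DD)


Start: 2017-09-02
Subtracting 125 days
Days already passed in September: 2
After going back through September: 123 more days to subtract
August 2017: 31 days, 92 remaining
July 2017: 31 days, 61 remaining
June 2017: 30 days, 31 remaining
May 2017 has 31 days, need 31
Result: 2017-04-30

2017-04-30


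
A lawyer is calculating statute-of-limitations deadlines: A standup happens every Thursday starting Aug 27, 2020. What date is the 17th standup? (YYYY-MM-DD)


First occurrence: 2020-08-27 (occurrence 1)
Each occurrence is 7 days after the previous.
Occurrence 17 is 16 weeks after the first.
16 weeks = 112 days
2020-08-27 + 112 days = 2020-12-17

2020-12-17


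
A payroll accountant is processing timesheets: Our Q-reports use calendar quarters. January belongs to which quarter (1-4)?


Month: January (month 1)
Q1: January-March (months 1-3)
Q2: April-June (months 4-6)
Q3: July-September (months 7-9)
Q4: October-December (months 10-12)
Month 1 falls in Q1

1


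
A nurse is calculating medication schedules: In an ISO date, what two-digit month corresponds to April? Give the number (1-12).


Calendar month order:
3. March
4. April <--
5. May
April is month number 4

4


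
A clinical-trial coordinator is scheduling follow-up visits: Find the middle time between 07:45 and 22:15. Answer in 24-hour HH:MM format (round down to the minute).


Start time: 07:45 = 465 minutes from midnight
End time: 22:15 = 1335 minutes from midnight
Sum: 465 + 1335 = 1800
Midpoint: 1800 / 2 = 900 minutes
Convert: 900 / 60 = 15 hours, 0 minutes
Result: 15:00

15:00


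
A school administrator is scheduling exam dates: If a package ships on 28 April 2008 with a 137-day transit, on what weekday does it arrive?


Start: 2008-04-28 (Monday)
Step 1 - find target date: add 137 days
  2008-04-28 + 137 days = 2008-09-12
Step 2 - day of week:
  137 mod 7 = 4
  Monday + 4 days -> Friday
Result: Friday (2008-09-12)

Friday


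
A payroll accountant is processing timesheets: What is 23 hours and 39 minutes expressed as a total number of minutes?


Hours: 23
Minutes: 39
Convert hours to minutes: 23 x 60 = 1380
Add remaining minutes: 1380 + 39 = 1419

1419


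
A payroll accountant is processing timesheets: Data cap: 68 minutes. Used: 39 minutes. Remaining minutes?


Total budget: 68 minutes
Time used: 39 minutes
Remaining: 68 - 39 = 29 minutes
Percent used: 57.4%
Percent remaining: 42.6%

29


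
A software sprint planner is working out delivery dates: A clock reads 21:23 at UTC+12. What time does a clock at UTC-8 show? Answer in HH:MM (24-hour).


Local time: 21:23 at UTC+12 (offset 12h)
Target zone: UTC-8 (offset -8h)
Difference: -8 - (12) = -20 hours
Calculation: 21 + (-20) = 1
Result: 01:23

01:23


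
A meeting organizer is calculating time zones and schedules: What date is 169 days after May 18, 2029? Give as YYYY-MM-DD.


Start: 2029-05-18
Adding 169 days
Days remaining in May: 13
After May: 156 days still to add
June 2029: 30 days, 126 remaining
July 2029: 31 days, 95 remaining
August 2029: 31 days, 64 remaining
September 2029: 30 days, 34 remaining
Result: 2029-11-03

2029-11-03


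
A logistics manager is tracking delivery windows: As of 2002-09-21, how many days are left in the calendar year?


Start: September 21, 2002
End: December 31, 2002
Days left in September: 9
October: 31
November: 30
December: 31
Sum of remaining months: 92
Total: 9 + 92 = 101

101


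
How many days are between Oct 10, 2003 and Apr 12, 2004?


Start date: 2003-10-10
End date: 2004-04-12
Oct 2003: +22 days
Nov 2003: +30 days
Dec 2003: +31 days
... (4 more months)
Total: 185 days

185


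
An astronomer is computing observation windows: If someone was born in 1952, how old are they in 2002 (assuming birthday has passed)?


Birth year: 1952
Current year: 2002
Age = current year - birth year
Age = 2002 - 1952 = 50

50


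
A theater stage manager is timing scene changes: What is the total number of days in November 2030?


Month: November
Year: 2030
November is a 30-day month
Total: 30 days

30


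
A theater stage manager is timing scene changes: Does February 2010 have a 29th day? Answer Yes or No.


Year: 2010
Divisible by 4? 2010 / 4 = 502.5 -> No
Not divisible by 4, so NOT a leap year

No


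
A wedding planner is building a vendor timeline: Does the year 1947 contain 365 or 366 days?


Year: 1947
Check leap year rules:
Divisible by 4? No
1947 is not a leap year
Days: 365

365


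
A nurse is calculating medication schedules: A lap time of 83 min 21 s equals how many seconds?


Minutes: 83
Seconds: 21
Convert minutes to seconds: 83 x 60 = 4980
Add remaining seconds: 4980 + 21 = 5001

5001


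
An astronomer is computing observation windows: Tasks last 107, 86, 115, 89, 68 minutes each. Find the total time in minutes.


Durations: 107, 86, 115, 89, 68
Running sum: 107
+ 86 = 193
+ 115 = 308
+ 89 = 397
+ 68 = 465
Total duration: 465 minutes
That is 7 hours and 45 minutes

465


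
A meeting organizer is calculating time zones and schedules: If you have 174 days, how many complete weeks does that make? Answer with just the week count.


Total days: 174
Days per week: 7
Division: 174 / 7 = 24 remainder 6
Complete weeks: 24
Remaining days: 6

24


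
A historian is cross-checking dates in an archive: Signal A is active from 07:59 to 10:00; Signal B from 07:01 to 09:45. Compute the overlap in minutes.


Interval A: [479, 600] minutes from midnight
Interval B: [421, 585] minutes from midnight
Overlap start = max(479, 421) = 479
Overlap end = min(600, 585) = 585
Overlap = 585 - 479 = 106 minutes

106


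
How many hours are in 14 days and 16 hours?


Days: 14
Extra hours: 16
Hours per day: 24
Days to hours: 14 x 24 = 336
Total: 336 + 16 = 352

352


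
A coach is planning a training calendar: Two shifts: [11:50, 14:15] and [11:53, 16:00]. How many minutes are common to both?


Interval A: [710, 855] minutes from midnight
Interval B: [713, 960] minutes from midnight
Overlap start = max(710, 713) = 713
Overlap end = min(855, 960) = 855
Overlap = 855 - 713 = 142 minutes

142


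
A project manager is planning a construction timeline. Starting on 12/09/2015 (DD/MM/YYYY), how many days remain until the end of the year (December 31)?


Start: September 12, 2015
End: December 31, 2015
Days left in September: 18
October: 31
November: 30
December: 31
Sum of remaining months: 92
Total: 18 + 92 = 110

110


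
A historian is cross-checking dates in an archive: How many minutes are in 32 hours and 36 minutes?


Hours: 32
Extra minutes: 36
Minutes per hour: 60
Hours to minutes: 32 x 60 = 1920
Total: 1920 + 36 = 1956

1956


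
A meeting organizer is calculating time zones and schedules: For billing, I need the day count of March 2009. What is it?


Month: March
Year: 2009
March is a 31-day month
Total: 31 days

31


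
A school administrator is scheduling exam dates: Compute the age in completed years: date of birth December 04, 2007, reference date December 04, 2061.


Birth: 2007-12-04
Reference: 2061-12-04
Year difference: 2061 - 2007 = 54
Has birthday (12-04) occurred by 12-04? Yes
Age in full years: 54

54


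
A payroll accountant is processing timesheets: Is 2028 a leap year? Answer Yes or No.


Year: 2028
Divisible by 4? 2028 / 4 = 507.0 -> Yes
Divisible by 100? 2028 / 100 = 20.28 -> No
Divisible by 4 but not 100, so it IS a leap year

Yes


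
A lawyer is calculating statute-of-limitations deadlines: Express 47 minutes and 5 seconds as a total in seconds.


Minutes: 47
Seconds: 5
Convert minutes to seconds: 47 x 60 = 2820
Add remaining seconds: 2820 + 5 = 2825

2825


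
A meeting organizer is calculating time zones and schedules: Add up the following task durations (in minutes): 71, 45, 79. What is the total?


Durations: 71, 45, 79
Running sum: 71
+ 45 = 116
+ 79 = 195
Total duration: 195 minutes
That is 3 hours and 15 minutes

195


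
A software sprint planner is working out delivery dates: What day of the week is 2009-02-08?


Date: 2009-02-08
January 1, 2009 is a Thursday
Day of year: 39
Offset from Jan 1: 38 days
38 mod 7 = 3
Result: Sunday

Sunday


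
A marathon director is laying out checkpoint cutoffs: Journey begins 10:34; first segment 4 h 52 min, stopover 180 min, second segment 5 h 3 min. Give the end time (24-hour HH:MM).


Depart: 10:34
Leg 1: +292 min -> 15:26
Layover: +180 min -> 18:26
Leg 2: +303 min -> 23:29
Total travel: 775 minutes = 12h 55m
Arrival: 23:29

23:29


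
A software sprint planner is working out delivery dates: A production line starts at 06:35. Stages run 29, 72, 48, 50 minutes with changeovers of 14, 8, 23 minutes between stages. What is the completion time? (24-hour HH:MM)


Start: 06:35 = 395 min from midnight
  after task 1 (29 min): 07:04
  after break (14 min): 07:18
  after task 2 (72 min): 08:30
  after break (8 min): 08:38
  after task 3 (48 min): 09:26
  after break (23 min): 09:49
  after task 4 (50 min): 10:39
Total elapsed: 244 minutes
End time: 10:39

10:39


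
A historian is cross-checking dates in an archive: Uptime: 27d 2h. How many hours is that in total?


Days: 27
Extra hours: 2
Hours per day: 24
Days to hours: 27 x 24 = 648
Total: 648 + 2 = 650

650


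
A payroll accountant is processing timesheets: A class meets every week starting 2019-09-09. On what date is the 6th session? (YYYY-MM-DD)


First occurrence: 2019-09-09 (occurrence 1)
Each occurrence is 7 days after the previous.
Occurrence 6 is 5 weeks after the first.
5 weeks = 35 days
2019-09-09 + 35 days = 2019-10-14

2019-10-14


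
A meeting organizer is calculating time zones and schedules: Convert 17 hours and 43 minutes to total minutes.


Hours: 17
Minutes: 43
Convert hours to minutes: 17 x 60 = 1020
Add remaining minutes: 1020 + 43 = 1063

1063


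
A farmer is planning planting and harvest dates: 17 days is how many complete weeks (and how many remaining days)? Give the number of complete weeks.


Total days: 17
Days per week: 7
Division: 17 / 7 = 2 remainder 3
Complete weeks: 2
Remaining days: 3

2


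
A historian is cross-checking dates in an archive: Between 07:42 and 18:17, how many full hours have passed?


Start: 07:42
End: 18:17
Hour difference: 18 - 7 = 11 hours
Minute difference: 17 - 42 = -25 minutes
Total minutes: 635
Complete hours: 635 / 60 = 10 (remainder 35)

10


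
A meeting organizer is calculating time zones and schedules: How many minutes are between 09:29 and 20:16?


Start time: 09:29 = 569 minutes from midnight
End time: 20:16 = 1216 minutes from midnight
Difference: 1216 - 569 = 647 minutes
That is 10 hours and 47 minutes

647


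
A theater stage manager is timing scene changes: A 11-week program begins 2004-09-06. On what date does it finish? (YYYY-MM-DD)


Start: 2004-09-06
Weeks to add: 11
Convert to days: 11 x 7 = 77 days
Add 77 days to 2004-09-06
Result: 2004-11-22

2004-11-22


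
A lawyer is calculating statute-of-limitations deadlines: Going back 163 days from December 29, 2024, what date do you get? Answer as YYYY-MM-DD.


Start: 2024-12-29
Subtracting 163 days
Days already passed in December: 29
After going back through December: 134 more days to subtract
November 2024: 30 days, 104 remaining
October 2024: 31 days, 73 remaining
September 2024: 30 days, 43 remaining
August 2024: 31 days, 12 remaining
Result: 2024-07-19

2024-07-19


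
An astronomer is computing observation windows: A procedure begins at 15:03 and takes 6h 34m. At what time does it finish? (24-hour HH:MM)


Start time: 15:03
Adding: 6 hours 34 minutes
Minutes: 3 + 34 = 37
Hours: 15 + 6 + 0 = 21
Result: 21:37

21:37


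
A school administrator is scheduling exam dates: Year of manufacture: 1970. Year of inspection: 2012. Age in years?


Birth year: 1970
Current year: 2012
Age = current year - birth year
Age = 2012 - 1970 = 42

42


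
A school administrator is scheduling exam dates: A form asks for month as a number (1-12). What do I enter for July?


Calendar month order:
6. June
7. July <--
8. August
July is month number 7

7


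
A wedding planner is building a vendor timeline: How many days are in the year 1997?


Year: 1997
Check leap year rules:
Divisible by 4? No
1997 is not a leap year
Days: 365

365


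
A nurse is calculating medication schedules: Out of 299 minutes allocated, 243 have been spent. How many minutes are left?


Total budget: 299 minutes
Time used: 243 minutes
Remaining: 299 - 243 = 56 minutes
Percent used: 81.3%
Percent remaining: 18.7%

56


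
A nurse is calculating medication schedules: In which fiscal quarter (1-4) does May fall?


Month: May (month 5)
Q1: January-March (months 1-3)
Q2: April-June (months 4-6)
Q3: July-September (months 7-9)
Q4: October-December (months 10-12)
Month 5 falls in Q2

2


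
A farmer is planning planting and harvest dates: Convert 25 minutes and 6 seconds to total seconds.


Minutes: 25
Extra seconds: 6
Seconds per minute: 60
Minutes to seconds: 25 x 60 = 1500
Total: 1500 + 6 = 1506

1506


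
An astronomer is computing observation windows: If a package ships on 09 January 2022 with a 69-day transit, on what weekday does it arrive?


Start: 2022-01-09 (Sunday)
Step 1 - find target date: add 69 days
  2022-01-09 + 69 days = 2022-03-19
Step 2 - day of week:
  69 mod 7 = 6
  Sunday + 6 days -> Saturday
Result: Saturday (2022-03-19)

Saturday


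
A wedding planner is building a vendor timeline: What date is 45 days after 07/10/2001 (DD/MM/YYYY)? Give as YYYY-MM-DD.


Start: 2001-10-07
Adding 45 days
Days remaining in October: 24
After October: 21 days still to add
November 2001 has 30 days, need 21
Result: 2001-11-21

2001-11-21


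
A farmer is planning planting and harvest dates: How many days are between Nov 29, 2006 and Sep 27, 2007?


Start date: 2006-11-29
End date: 2007-09-27
Nov 2006: +2 days
Dec 2006: +31 days
Jan 2007: +31 days
... (8 more months)
Total: 302 days

302


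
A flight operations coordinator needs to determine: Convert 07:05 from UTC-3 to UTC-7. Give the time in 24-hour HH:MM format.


Local time: 07:05 at UTC-3 (offset -3h)
Target zone: UTC-7 (offset -7h)
Difference: -7 - (-3) = -4 hours
Calculation: 7 + (-4) = 3
Result: 03:05

03:05


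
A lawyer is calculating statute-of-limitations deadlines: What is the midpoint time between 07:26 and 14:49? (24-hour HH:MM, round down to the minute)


Start time: 07:26 = 446 minutes from midnight
End time: 14:49 = 889 minutes from midnight
Sum: 446 + 889 = 1335
Midpoint: 1335 / 2 = 667 minutes
Convert: 667 / 60 = 11 hours, 7 minutes
Result: 11:07

11:07


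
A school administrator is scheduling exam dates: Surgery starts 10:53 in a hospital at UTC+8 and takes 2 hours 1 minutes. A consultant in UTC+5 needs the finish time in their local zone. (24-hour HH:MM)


Start: 10:53 in UTC+8
Step 1 - add duration:
  minutes: 53 + 1 = 54
  hours: 10 + 2 + 0 = 12
  end in UTC+8: 12:54
Step 2 - convert UTC+8 -> UTC+5:
  offset difference: 5 - (8) = -3 hours
  12 + (-3) = 9 -> mod 24 = 9
Result: 09:54 in UTC+5

09:54


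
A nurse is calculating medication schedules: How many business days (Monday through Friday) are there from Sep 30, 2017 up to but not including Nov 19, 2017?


Start: 2017-09-30 (Saturday)
End (exclusive): 2017-11-19 (Sunday)
Total calendar days: 50
Full weeks: 50 // 7 = 7 -> 35 weekdays
Remaining 1 days starting on Saturday:
  Sat(-) -> 0 weekdays
Total business days: 35 + 0 = 35

35


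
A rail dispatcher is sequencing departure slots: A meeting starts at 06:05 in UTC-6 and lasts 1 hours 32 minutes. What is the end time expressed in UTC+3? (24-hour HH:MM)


Start: 06:05 in UTC-6
Step 1 - add duration:
  minutes: 5 + 32 = 37
  hours: 6 + 1 + 0 = 7
  end in UTC-6: 07:37
Step 2 - convert UTC-6 -> UTC+3:
  offset difference: 3 - (-6) = 9 hours
  7 + (9) = 16 -> mod 24 = 16
Result: 16:37 in UTC+3

16:37


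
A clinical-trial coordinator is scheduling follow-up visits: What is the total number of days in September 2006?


Month: September
Year: 2006
September is a 30-day month
Total: 30 days

30


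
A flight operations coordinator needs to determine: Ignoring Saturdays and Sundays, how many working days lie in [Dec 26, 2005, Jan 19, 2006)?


Start: 2005-12-26 (Monday)
End (exclusive): 2006-01-19 (Thursday)
Total calendar days: 24
Full weeks: 24 // 7 = 3 -> 15 weekdays
Remaining 3 days starting on Monday:
  Mon(w), Tue(w), Wed(w) -> 3 weekdays
Total business days: 15 + 3 = 18

18


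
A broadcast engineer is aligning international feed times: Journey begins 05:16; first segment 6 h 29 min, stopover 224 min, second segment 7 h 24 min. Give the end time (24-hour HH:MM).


Depart: 05:16
Leg 1: +389 min -> 11:45
Layover: +224 min -> 15:29
Leg 2: +444 min -> 22:53
Total travel: 1057 minutes = 17h 37m
Arrival: 22:53

22:53


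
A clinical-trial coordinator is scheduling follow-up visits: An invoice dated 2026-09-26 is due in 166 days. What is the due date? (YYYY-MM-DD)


Start: 2026-09-26
Adding 166 days
Days remaining in September: 4
After September: 162 days still to add
October 2026: 31 days, 131 remaining
November 2026: 30 days, 101 remaining
December 2026: 31 days, 70 remaining
January 2027: 31 days, 39 remaining
Result: 2027-03-11

2027-03-11


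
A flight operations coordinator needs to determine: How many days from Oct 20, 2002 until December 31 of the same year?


Start: October 20, 2002
End: December 31, 2002
Days left in October: 11
November: 30
December: 31
Sum of remaining months: 61
Total: 11 + 61 = 72

72


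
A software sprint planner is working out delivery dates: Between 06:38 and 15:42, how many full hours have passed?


Start: 06:38
End: 15:42
Hour difference: 15 - 6 = 9 hours
Minute difference: 42 - 38 = 4 minutes
Total minutes: 544
Complete hours: 544 / 60 = 9 (remainder 4)

9


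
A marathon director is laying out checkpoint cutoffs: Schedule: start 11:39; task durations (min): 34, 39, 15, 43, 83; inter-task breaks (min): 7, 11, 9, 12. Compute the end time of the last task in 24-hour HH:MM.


Start: 11:39 = 699 min from midnight
  after task 1 (34 min): 12:13
  after break (7 min): 12:20
  after task 2 (39 min): 12:59
  after break (11 min): 13:10
  after task 3 (15 min): 13:25
  after break (9 min): 13:34
  after task 4 (43 min): 14:17
  after break (12 min): 14:29
  after task 5 (83 min): 15:52
Total elapsed: 253 minutes
End time: 15:52

15:52


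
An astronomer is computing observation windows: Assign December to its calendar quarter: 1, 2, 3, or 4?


Month: December (month 12)
Q1: January-March (months 1-3)
Q2: April-June (months 4-6)
Q3: July-September (months 7-9)
Q4: October-December (months 10-12)
Month 12 falls in Q4

4


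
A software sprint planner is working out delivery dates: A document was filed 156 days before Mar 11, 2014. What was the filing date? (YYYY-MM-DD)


Start: 2014-03-11
Subtracting 156 days
Days already passed in March: 11
After going back through March: 145 more days to subtract
February 2014: 28 days, 117 remaining
January 2014: 31 days, 86 remaining
December 2013: 31 days, 55 remaining
November 2013: 30 days, 25 remaining
Result: 2013-10-06

2013-10-06


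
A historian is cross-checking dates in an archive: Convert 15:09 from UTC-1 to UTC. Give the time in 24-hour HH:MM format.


Local time: 15:09 at UTC-1 (offset -1h)
Target zone: UTC (offset 0h)
Difference: 0 - (-1) = 1 hours
Calculation: 15 + (1) = 16
Result: 16:09

16:09


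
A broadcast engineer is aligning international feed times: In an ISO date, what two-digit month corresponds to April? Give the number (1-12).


Calendar month order:
3. March
4. April <--
5. May
April is month number 4

4


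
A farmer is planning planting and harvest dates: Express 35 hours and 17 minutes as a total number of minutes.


Hours: 35
Extra minutes: 17
Minutes per hour: 60
Hours to minutes: 35 x 60 = 2100
Total: 2100 + 17 = 2117

2117


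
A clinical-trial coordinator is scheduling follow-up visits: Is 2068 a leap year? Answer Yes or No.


Year: 2068
Divisible by 4? 2068 / 4 = 517.0 -> Yes
Divisible by 100? 2068 / 100 = 20.68 -> No
Divisible by 4 but not 100, so it IS a leap year

Yes


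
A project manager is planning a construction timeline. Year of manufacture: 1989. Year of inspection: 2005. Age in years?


Birth year: 1989
Current year: 2005
Age = current year - birth year
Age = 2005 - 1989 = 16

16


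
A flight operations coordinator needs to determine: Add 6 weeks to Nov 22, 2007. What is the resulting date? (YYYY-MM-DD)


Start: 2007-11-22
Weeks to add: 6
Convert to days: 6 x 7 = 42 days
Add 42 days to 2007-11-22
Result: 2008-01-03

2008-01-03


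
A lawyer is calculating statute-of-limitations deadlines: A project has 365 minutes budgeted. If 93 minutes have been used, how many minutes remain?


Total budget: 365 minutes
Time used: 93 minutes
Remaining: 365 - 93 = 272 minutes
Percent used: 25.5%
Percent remaining: 74.5%

272


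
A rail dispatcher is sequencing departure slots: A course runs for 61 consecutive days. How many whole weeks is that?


Total days: 61
Days per week: 7
Division: 61 / 7 = 8 remainder 5
Complete weeks: 8
Remaining days: 5

8


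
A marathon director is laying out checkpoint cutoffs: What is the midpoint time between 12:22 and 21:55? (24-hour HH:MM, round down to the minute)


Start time: 12:22 = 742 minutes from midnight
End time: 21:55 = 1315 minutes from midnight
Sum: 742 + 1315 = 2057
Midpoint: 2057 / 2 = 1028 minutes
Convert: 1028 / 60 = 17 hours, 8 minutes
Result: 17:08

17:08


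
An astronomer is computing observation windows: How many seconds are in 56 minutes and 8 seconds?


Minutes: 56
Extra seconds: 8
Seconds per minute: 60
Minutes to seconds: 56 x 60 = 3360
Total: 3360 + 8 = 3368

3368


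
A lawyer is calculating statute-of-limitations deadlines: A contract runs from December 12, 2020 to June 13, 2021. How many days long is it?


Start date: 2020-12-12
End date: 2021-06-13
Dec 2020: +20 days
Jan 2021: +31 days
Feb 2021: +28 days
... (4 more months)
Total: 183 days

183


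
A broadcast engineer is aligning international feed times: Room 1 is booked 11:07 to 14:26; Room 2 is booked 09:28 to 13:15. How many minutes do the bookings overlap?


Interval A: [667, 866] minutes from midnight
Interval B: [568, 795] minutes from midnight
Overlap start = max(667, 568) = 667
Overlap end = min(866, 795) = 795
Overlap = 795 - 667 = 128 minutes

128


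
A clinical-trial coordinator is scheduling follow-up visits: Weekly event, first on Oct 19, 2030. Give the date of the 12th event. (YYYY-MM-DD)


First occurrence: 2030-10-19 (occurrence 1)
Each occurrence is 7 days after the previous.
Occurrence 12 is 11 weeks after the first.
11 weeks = 77 days
2030-10-19 + 77 days = 2031-01-04

2031-01-04


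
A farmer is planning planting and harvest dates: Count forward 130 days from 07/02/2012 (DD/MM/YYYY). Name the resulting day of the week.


Start: 2012-02-07 (Tuesday)
Step 1 - find target date: add 130 days
  2012-02-07 + 130 days = 2012-06-16
Step 2 - day of week:
  130 mod 7 = 4
  Tuesday + 4 days -> Saturday
Result: Saturday (2012-06-16)

Saturday


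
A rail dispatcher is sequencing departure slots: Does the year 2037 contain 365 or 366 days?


Year: 2037
Check leap year rules:
Divisible by 4? No
2037 is not a leap year
Days: 365

365


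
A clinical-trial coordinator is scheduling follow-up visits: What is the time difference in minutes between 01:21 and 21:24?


Start time: 01:21 = 81 minutes from midnight
End time: 21:24 = 1284 minutes from midnight
Difference: 1284 - 81 = 1203 minutes
That is 20 hours and 3 minutes

1203


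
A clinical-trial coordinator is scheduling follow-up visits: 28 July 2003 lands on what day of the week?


Date: 2003-07-28
January 1, 2003 is a Wednesday
Day of year: 209
Offset from Jan 1: 208 days
208 mod 7 = 5
Result: Monday

Monday


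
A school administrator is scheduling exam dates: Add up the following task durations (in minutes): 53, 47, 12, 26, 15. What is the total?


Durations: 53, 47, 12, 26, 15
Running sum: 53
+ 47 = 100
+ 12 = 112
+ 26 = 138
+ 15 = 153
Total duration: 153 minutes
That is 2 hours and 33 minutes

153


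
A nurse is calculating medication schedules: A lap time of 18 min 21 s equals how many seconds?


Minutes: 18
Seconds: 21
Convert minutes to seconds: 18 x 60 = 1080
Add remaining seconds: 1080 + 21 = 1101

1101


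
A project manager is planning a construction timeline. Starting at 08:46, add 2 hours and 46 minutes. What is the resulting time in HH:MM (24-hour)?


Start time: 08:46
Adding: 2 hours 46 minutes
Minutes: 46 + 46 = 92
Minute overflow: 92 >= 60, so carry 1 hour, minutes = 32
Hours: 8 + 2 + 1 = 11
Result: 11:32

11:32


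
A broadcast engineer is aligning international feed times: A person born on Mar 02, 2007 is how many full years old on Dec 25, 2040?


Birth: 2007-03-02
Reference: 2040-12-25
Year difference: 2040 - 2007 = 33
Has birthday (03-02) occurred by 12-25? Yes
Age in full years: 33

33


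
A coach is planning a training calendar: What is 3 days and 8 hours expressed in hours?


Days: 3
Extra hours: 8
Hours per day: 24
Days to hours: 3 x 24 = 72
Total: 72 + 8 = 80

80


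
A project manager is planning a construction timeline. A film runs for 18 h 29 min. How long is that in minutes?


Hours: 18
Minutes: 29
Convert hours to minutes: 18 x 60 = 1080
Add remaining minutes: 1080 + 29 = 1109

1109


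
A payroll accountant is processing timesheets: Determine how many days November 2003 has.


Month: November
Year: 2003
November is a 30-day month
Total: 30 days

30


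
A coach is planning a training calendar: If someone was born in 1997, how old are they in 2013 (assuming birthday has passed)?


Birth year: 1997
Current year: 2013
Age = current year - birth year
Age = 2013 - 1997 = 16

16


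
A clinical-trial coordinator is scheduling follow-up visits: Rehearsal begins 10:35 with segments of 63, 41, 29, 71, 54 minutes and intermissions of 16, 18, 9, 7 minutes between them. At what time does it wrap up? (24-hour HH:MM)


Start: 10:35 = 635 min from midnight
  after task 1 (63 min): 11:38
  after break (16 min): 11:54
  after task 2 (41 min): 12:35
  after break (18 min): 12:53
  after task 3 (29 min): 13:22
  after break (9 min): 13:31
  after task 4 (71 min): 14:42
  after break (7 min): 14:49
  after task 5 (54 min): 15:43
Total elapsed: 308 minutes
End time: 15:43

15:43


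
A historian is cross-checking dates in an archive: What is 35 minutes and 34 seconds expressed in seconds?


Minutes: 35
Extra seconds: 34
Seconds per minute: 60
Minutes to seconds: 35 x 60 = 2100
Total: 2100 + 34 = 2134

2134


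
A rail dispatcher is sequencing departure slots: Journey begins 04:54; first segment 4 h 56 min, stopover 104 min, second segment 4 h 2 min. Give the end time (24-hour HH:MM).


Depart: 04:54
Leg 1: +296 min -> 09:50
Layover: +104 min -> 11:34
Leg 2: +242 min -> 15:36
Total travel: 642 minutes = 10h 42m
Arrival: 15:36

15:36


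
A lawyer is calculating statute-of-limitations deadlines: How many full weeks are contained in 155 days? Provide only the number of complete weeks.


Total days: 155
Days per week: 7
Division: 155 / 7 = 22 remainder 1
Complete weeks: 22
Remaining days: 1

22


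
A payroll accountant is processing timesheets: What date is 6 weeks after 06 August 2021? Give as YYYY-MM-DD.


Start: 2021-08-06
Weeks to add: 6
Convert to days: 6 x 7 = 42 days
Add 42 days to 2021-08-06
Result: 2021-09-17

2021-09-17


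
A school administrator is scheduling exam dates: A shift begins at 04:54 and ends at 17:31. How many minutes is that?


Start time: 04:54 = 294 minutes from midnight
End time: 17:31 = 1051 minutes from midnight
Difference: 1051 - 294 = 757 minutes
That is 12 hours and 37 minutes

757


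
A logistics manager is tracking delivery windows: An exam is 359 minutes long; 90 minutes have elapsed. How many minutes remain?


Total budget: 359 minutes
Time used: 90 minutes
Remaining: 359 - 90 = 269 minutes
Percent used: 25.1%
Percent remaining: 74.9%

269


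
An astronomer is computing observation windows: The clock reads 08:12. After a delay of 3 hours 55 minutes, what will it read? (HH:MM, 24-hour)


Start time: 08:12
Adding: 3 hours 55 minutes
Minutes: 12 + 55 = 67
Minute overflow: 67 >= 60, so carry 1 hour, minutes = 7
Hours: 8 + 3 + 1 = 12
Result: 12:07

12:07


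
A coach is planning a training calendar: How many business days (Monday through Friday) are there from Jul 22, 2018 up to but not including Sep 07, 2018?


Start: 2018-07-22 (Sunday)
End (exclusive): 2018-09-07 (Friday)
Total calendar days: 47
Full weeks: 47 // 7 = 6 -> 30 weekdays
Remaining 5 days starting on Sunday:
  Sun(-), Mon(w), Tue(w), Wed(w), Thu(w) -> 4 weekdays
Total business days: 30 + 4 = 34

34


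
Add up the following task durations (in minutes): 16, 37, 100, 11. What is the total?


Durations: 16, 37, 100, 11
Running sum: 16
+ 37 = 53
+ 100 = 153
+ 11 = 164
Total duration: 164 minutes
That is 2 hours and 44 minutes

164


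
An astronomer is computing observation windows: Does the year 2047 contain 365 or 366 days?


Year: 2047
Check leap year rules:
Divisible by 4? No
2047 is not a leap year
Days: 365

365


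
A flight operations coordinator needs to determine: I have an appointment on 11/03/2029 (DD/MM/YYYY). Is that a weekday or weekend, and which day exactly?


Date: 2029-03-11
January 1, 2029 is a Monday
Day of year: 70
Offset from Jan 1: 69 days
69 mod 7 = 6
Result: Sunday

Sunday


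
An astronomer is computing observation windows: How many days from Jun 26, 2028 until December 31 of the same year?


Start: June 26, 2028
End: December 31, 2028
Days left in June: 4
July: 31
August: 31
September: 30
October: 31
... plus remaining months
Sum of remaining months: 184
Total: 4 + 184 = 188

188


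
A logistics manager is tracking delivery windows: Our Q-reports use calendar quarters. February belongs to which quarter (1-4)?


Month: February (month 2)
Q1: January-March (months 1-3)
Q2: April-June (months 4-6)
Q3: July-September (months 7-9)
Q4: October-December (months 10-12)
Month 2 falls in Q1

1


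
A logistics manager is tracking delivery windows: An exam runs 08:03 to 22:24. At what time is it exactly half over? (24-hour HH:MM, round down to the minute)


Start time: 08:03 = 483 minutes from midnight
End time: 22:24 = 1344 minutes from midnight
Sum: 483 + 1344 = 1827
Midpoint: 1827 / 2 = 913 minutes
Convert: 913 / 60 = 15 hours, 13 minutes
Result: 15:13

15:13


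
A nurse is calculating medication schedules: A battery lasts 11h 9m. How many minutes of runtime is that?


Hours: 11
Extra minutes: 9
Minutes per hour: 60
Hours to minutes: 11 x 60 = 660
Total: 660 + 9 = 669

669


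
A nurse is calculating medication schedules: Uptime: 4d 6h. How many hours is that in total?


Days: 4
Extra hours: 6
Hours per day: 24
Days to hours: 4 x 24 = 96
Total: 96 + 6 = 102

102


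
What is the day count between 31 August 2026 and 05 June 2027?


Start date: 2026-08-31
End date: 2027-06-05
Aug 2026: +1 days
Sep 2026: +30 days
Oct 2026: +31 days
... (8 more months)
Total: 278 days

278


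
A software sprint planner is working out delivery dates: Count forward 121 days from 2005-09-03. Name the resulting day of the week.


Start: 2005-09-03 (Saturday)
Step 1 - find target date: add 121 days
  2005-09-03 + 121 days = 2006-01-02
Step 2 - day of week:
  121 mod 7 = 2
  Saturday + 2 days -> Monday
Result: Monday (2006-01-02)

Monday


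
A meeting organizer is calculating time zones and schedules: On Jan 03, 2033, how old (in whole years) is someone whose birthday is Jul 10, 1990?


Birth: 1990-07-10
Reference: 2033-01-03
Year difference: 2033 - 1990 = 43
Has birthday (07-10) occurred by 01-03? No
Birthday not yet reached this year -> subtract 1
Age in full years: 42

42


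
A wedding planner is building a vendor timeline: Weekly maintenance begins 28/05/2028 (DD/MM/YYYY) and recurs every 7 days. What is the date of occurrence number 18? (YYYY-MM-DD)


First occurrence: 2028-05-28 (occurrence 1)
Each occurrence is 7 days after the previous.
Occurrence 18 is 17 weeks after the first.
17 weeks = 119 days
2028-05-28 + 119 days = 2028-09-24

2028-09-24


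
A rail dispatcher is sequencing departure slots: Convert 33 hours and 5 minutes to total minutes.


Hours: 33
Minutes: 5
Convert hours to minutes: 33 x 60 = 1980
Add remaining minutes: 1980 + 5 = 1985

1985


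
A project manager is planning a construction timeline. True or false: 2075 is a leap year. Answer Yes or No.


Year: 2075
Divisible by 4? 2075 / 4 = 518.75 -> No
Not divisible by 4, so NOT a leap year

No


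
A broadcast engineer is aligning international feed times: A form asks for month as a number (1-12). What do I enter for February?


Calendar month order:
1. January
2. February <--
3. March
February is month number 2

2


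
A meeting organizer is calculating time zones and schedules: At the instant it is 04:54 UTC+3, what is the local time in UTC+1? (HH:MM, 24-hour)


Local time: 04:54 at UTC+3 (offset 3h)
Target zone: UTC+1 (offset 1h)
Difference: 1 - (3) = -2 hours
Calculation: 4 + (-2) = 2
Result: 02:54

02:54


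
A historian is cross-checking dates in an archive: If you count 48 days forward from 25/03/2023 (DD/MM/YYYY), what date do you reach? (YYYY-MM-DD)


Start: 2023-03-25
Adding 48 days
Days remaining in March: 6
After March: 42 days still to add
April 2023: 30 days, 12 remaining
May 2023 has 31 days, need 12
Result: 2023-05-12

2023-05-12


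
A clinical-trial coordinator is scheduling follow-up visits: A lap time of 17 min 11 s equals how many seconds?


Minutes: 17
Seconds: 11
Convert minutes to seconds: 17 x 60 = 1020
Add remaining seconds: 1020 + 11 = 1031

1031


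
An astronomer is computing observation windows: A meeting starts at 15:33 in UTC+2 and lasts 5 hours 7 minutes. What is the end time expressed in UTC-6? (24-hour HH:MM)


Start: 15:33 in UTC+2
Step 1 - add duration:
  minutes: 33 + 7 = 40
  hours: 15 + 5 + 0 = 20
  end in UTC+2: 20:40
Step 2 - convert UTC+2 -> UTC-6:
  offset difference: -6 - (2) = -8 hours
  20 + (-8) = 12 -> mod 24 = 12
Result: 12:40 in UTC-6

12:40


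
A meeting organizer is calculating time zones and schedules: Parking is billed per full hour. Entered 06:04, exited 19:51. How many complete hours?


Start: 06:04
End: 19:51
Hour difference: 19 - 6 = 13 hours
Minute difference: 51 - 4 = 47 minutes
Total minutes: 827
Complete hours: 827 / 60 = 13 (remainder 47)

13


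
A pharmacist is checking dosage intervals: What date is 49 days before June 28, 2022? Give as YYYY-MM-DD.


Start: 2022-06-28
Subtracting 49 days
Days already passed in June: 28
After going back through June: 21 more days to subtract
May 2022 has 31 days, need 21
Result: 2022-05-10

2022-05-10


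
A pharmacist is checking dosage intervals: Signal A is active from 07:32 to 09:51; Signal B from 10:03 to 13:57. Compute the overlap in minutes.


Interval A: [452, 591] minutes from midnight
Interval B: [603, 837] minutes from midnight
Overlap start = max(452, 603) = 603
Overlap end = min(591, 837) = 591
End <= start, so the intervals do not overlap: 0 minutes

0


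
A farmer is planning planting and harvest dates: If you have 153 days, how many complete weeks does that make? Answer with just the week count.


Total days: 153
Days per week: 7
Division: 153 / 7 = 21 remainder 6
Complete weeks: 21
Remaining days: 6

21


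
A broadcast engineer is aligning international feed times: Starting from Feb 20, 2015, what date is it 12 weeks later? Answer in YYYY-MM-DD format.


Start: 2015-02-20
Weeks to add: 12
Convert to days: 12 x 7 = 84 days
Add 84 days to 2015-02-20
Result: 2015-05-15

2015-05-15


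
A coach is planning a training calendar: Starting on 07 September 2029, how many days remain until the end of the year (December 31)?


Start: September 07, 2029
End: December 31, 2029
Days left in September: 23
October: 31
November: 30
December: 31
Sum of remaining months: 92
Total: 23 + 92 = 115

115


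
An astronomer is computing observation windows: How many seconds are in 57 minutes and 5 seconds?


Minutes: 57
Extra seconds: 5
Seconds per minute: 60
Minutes to seconds: 57 x 60 = 3420
Total: 3420 + 5 = 3425

3425


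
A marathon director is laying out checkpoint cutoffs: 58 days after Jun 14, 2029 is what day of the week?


Start: 2029-06-14 (Thursday)
Step 1 - find target date: add 58 days
  2029-06-14 + 58 days = 2029-08-11
Step 2 - day of week:
  58 mod 7 = 2
  Thursday + 2 days -> Saturday
Result: Saturday (2029-08-11)

Saturday


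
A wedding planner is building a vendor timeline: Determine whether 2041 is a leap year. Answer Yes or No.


Year: 2041
Divisible by 4? 2041 / 4 = 510.25 -> No
Not divisible by 4, so NOT a leap year

No


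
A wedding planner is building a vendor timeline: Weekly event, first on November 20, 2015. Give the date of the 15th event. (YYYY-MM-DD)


First occurrence: 2015-11-20 (occurrence 1)
Each occurrence is 7 days after the previous.
Occurrence 15 is 14 weeks after the first.
14 weeks = 98 days
2015-11-20 + 98 days = 2016-02-26

2016-02-26


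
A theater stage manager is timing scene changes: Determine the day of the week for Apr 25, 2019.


Date: 2019-04-25
January 1, 2019 is a Tuesday
Day of year: 115
Offset from Jan 1: 114 days
114 mod 7 = 2
Result: Thursday

Thursday


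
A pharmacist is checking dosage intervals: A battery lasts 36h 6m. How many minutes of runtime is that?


Hours: 36
Extra minutes: 6
Minutes per hour: 60
Hours to minutes: 36 x 60 = 2160
Total: 2160 + 6 = 2166

2166


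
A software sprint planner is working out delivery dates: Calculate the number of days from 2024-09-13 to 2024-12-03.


Start date: 2024-09-13
End date: 2024-12-03
Sep 2024: +18 days
Oct 2024: +31 days
Nov 2024: +30 days
Dec 2024: +2 days
Total: 81 days

81


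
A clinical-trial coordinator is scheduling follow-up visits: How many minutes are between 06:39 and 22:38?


Start time: 06:39 = 399 minutes from midnight
End time: 22:38 = 1358 minutes from midnight
Difference: 1358 - 399 = 959 minutes
That is 15 hours and 59 minutes

959


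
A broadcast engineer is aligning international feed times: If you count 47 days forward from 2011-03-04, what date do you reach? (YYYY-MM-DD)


Start: 2011-03-04
Adding 47 days
Days remaining in March: 27
After March: 20 days still to add
April 2011 has 30 days, need 20
Result: 2011-04-20

2011-04-20


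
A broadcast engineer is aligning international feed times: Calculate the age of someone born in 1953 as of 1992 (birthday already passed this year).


Birth year: 1953
Current year: 1992
Age = current year - birth year
Age = 1992 - 1953 = 39

39


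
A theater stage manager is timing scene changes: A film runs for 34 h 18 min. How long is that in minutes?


Hours: 34
Minutes: 18
Convert hours to minutes: 34 x 60 = 2040
Add remaining minutes: 2040 + 18 = 2058

2058
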